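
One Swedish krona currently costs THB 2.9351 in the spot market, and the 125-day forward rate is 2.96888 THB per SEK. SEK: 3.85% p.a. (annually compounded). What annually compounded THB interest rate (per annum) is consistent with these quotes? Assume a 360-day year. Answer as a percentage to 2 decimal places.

7.33%

T = 125/360 years.
By CIP, F/S equals the THB-to-SEK growth ratio: 2.96888/2.9351 = 1.0115090.
The SEK side grows by (1 + 0.0385)^(125/360) = 1.0132035.
Hence g_THB = 1.0248645.
r = 1.0248645^(360/125) − 1 = 0.073296 → 7.33%.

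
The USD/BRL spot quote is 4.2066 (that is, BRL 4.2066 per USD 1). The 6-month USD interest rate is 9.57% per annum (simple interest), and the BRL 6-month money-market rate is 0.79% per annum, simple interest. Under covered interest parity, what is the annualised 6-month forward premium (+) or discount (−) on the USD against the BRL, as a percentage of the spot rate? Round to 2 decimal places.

-8.38%

T = 6/12 years.
F = S · g_BRL/g_USD = 4.2066 × 1.003950/1.047850 = 4.0303632.
Annualised premium = (F − S)/S × (1/T) = (4.0303632 − 4.2066)/4.2066 ÷ (6/12) = -8.38%.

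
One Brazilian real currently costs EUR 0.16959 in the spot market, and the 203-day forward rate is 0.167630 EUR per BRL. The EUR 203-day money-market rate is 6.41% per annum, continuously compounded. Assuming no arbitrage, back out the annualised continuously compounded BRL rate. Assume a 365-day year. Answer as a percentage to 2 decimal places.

T = 203/365 years.
CIP gives F = S · g_EUR/g_BRL, so g_EUR/g_BRL = 0.16763/0.16959 = 0.9884427.
The EUR side grows by e^(0.0641×203/365) = 1.0362932.
So the BRL growth factor = 1.048410.
Take logs: ln 1.048410 / (203/365) = 0.085001, so 8.50%.

8.50%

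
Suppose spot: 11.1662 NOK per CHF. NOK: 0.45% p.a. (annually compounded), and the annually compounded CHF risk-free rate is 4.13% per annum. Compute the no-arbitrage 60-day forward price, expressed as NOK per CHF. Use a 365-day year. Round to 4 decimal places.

T = 60/365 years.
Growth of 1 NOK over T: (1 + 0.0045)^(60/365) = 1.00073834.
CHF accumulates by (1 + 0.0413)^(60/365) = 1.00667477.
CIP: F = S · (grow NOK)/(grow CHF) = 11.1662 × 1.00073834/1.00667477 = 11.100352 NOK per CHF.

11.1004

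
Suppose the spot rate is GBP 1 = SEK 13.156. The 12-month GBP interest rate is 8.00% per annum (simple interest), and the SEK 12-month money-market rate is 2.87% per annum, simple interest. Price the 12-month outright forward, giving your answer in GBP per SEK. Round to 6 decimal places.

T = 1 year.
Growth of 1 SEK over T: 1 + 0.0287×1 = 1.028700.
GBP growth factor: 1 + 0.0800×1 = 1.080000.
Forward (SEK per GBP) = 13.156 × 1.028700 / 1.080000 = 12.53109.
Quoted the other way: 1/12.53109 = 0.079802 GBP per SEK.

0.079802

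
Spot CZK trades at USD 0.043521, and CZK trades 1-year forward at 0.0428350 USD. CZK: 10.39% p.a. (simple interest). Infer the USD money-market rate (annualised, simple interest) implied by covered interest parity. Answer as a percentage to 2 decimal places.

8.65%

T = 1 year.
CIP gives F = S · g_USD/g_CZK, so g_USD/g_CZK = 0.042835/0.043521 = 0.9842375.
CZK growth factor: 1 + 0.1039×1 = 1.103900.
So the USD growth factor = 1.0864998.
r = (1.0864998 − 1)/1 = 0.086500 → 8.65%.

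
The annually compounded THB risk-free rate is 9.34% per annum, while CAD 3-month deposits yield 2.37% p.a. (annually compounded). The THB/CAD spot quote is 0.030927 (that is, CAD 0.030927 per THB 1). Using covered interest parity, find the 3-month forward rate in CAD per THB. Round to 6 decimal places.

T = 3/12 years.
CAD growth factor: (1 + 0.0237)^(3/12) = 1.0058731.
Growth of 1 THB over T: (1 + 0.0934)^(3/12) = 1.0225741.
So F = 0.030927 × 1.0058731 / 1.0225741 = 0.03042189 (CAD/THB).

0.030422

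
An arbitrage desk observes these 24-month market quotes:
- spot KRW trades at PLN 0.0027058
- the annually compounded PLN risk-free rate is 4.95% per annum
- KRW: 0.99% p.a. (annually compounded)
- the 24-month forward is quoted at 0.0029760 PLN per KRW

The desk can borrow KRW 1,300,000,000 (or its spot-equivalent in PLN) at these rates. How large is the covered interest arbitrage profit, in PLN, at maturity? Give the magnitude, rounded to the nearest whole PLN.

PLN 71,386

T = 2 years.
Keep in KRW, deliver into the forward: 1,300,000,000·1.01989801·0.0029760 = PLN 3,945,781.42.
Swap to PLN now, deposit: 1,300,000,000·0.0027058·1.10145025 = PLN 3,874,395.31.
The quoted forward overvalues KRW, so borrow PLN, buy KRW at spot, deposit the KRW at 0.99%, and sell the proceeds forward at 0.0029760.
Profit = 3,945,781.42 − 3,874,395.31 = PLN 71,386.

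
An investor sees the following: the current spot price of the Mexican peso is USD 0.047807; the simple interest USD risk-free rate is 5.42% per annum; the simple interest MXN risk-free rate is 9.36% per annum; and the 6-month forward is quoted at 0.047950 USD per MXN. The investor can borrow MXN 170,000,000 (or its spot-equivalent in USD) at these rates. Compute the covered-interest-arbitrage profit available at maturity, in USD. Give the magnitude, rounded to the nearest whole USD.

USD 185,553

T = 6/12 years.
Keep in MXN, deliver into the forward: 170,000,000·1.046800·0.047950 = USD 8,532,990.20.
Swap to USD now, deposit: 170,000,000·0.047807·1.027100 = USD 8,347,436.85.
The quoted forward overvalues MXN, so borrow USD, buy MXN at spot, deposit the MXN at 9.36%, and sell the proceeds forward at 0.047950.
Profit = 8,532,990.20 − 8,347,436.85 = USD 185,553.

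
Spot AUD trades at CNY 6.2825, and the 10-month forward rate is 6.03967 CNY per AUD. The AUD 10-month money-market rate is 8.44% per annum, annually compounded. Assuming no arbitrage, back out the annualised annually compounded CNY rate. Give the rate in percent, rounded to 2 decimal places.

3.43%

T = 10/12 years.
CIP gives F = S · g_CNY/g_AUD, so g_CNY/g_AUD = 6.03967/6.2825 = 0.9613482.
AUD growth factor: (1 + 0.0844)^(10/12) = 1.0698542.
So the CNY growth factor = 1.0285024.
Annualise: 1.0285024^(12/10) − 1 = 0.034300 = 3.43%.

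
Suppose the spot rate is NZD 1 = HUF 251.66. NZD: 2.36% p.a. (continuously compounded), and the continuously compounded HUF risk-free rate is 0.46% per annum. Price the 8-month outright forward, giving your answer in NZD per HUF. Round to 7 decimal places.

0.0040243

T = 8/12 years.
HUF accumulates by e^(0.0046×8/12) = 1.0030714.
NZD growth factor: e^(0.0236×8/12) = 1.0158578.
CIP: F = S · (grow HUF)/(grow NZD) = 251.66 × 1.0030714/1.0158578 = 248.4924 HUF per NZD.
Quoted the other way: 1/248.4924 = 0.0040243 NZD per HUF.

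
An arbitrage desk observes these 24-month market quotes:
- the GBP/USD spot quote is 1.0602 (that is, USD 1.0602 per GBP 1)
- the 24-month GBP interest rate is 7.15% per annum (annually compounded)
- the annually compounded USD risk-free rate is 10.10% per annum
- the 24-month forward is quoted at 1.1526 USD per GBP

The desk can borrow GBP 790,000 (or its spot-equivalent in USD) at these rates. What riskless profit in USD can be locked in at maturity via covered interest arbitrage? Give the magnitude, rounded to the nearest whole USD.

T = 2 years.
Route A — deposit GBP, sell forward: 790,000 × 1.14811225 × 1.1526 = USD 1,045,418.20.
Route B — convert at spot, deposit USD: 790,000 × 1.0602 × 1.212201 = USD 1,015,288.65.
The quoted forward overvalues GBP, so borrow USD, buy GBP at spot, deposit the GBP at 7.15%, and sell the proceeds forward at 1.1526.
Profit = 1,045,418.20 − 1,015,288.65 = USD 30,130.

USD 30,130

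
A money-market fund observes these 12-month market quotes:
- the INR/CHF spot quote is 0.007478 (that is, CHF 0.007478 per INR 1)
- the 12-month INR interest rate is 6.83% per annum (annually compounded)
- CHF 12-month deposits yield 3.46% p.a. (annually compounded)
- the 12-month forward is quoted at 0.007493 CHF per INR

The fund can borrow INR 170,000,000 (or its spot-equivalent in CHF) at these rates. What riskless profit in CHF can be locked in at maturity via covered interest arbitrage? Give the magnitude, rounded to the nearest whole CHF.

T = 1 year.
Invest the INR and cover forward: 170,000,000 × 1.068300 × 0.007493 = CHF 1,360,811.22.
Convert at spot and invest in CHF: 170,000,000 × 0.007478 × 1.034600 = CHF 1,315,245.60.
The quoted forward overvalues INR, so borrow CHF, buy INR at spot, deposit the INR at 6.83%, and sell the proceeds forward at 0.007493.
Profit = 1,360,811.22 − 1,315,245.60 = CHF 45,566.

CHF 45,566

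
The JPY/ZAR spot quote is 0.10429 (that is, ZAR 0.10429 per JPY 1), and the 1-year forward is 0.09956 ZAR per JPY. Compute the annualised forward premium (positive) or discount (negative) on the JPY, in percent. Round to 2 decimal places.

-4.54%

T = 1 year.
Period premium: (0.09956 − 0.10429)/0.10429 = -0.0453543.
×(1/T) gives -4.54% p.a.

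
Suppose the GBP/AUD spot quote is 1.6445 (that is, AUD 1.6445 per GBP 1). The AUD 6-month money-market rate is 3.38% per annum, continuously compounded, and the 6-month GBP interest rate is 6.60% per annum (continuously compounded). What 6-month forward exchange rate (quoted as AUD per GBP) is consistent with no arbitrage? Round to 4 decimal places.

T = 6/12 years.
AUD growth factor: e^(0.0338×6/12) = 1.0170436.
Growth of 1 GBP over T: e^(0.0660×6/12) = 1.0335505.
Forward (AUD per GBP) = 1.6445 × 1.0170436 / 1.0335505 = 1.618236.

1.6182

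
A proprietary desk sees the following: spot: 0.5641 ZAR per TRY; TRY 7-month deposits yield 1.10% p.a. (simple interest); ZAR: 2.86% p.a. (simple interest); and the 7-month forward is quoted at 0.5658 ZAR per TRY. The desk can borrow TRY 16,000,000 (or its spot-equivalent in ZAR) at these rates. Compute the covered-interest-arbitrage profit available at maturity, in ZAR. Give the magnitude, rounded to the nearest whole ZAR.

T = 7/12 years.
Route A — deposit TRY, sell forward: 16,000,000 × 1.006416667 × 0.5658 = ZAR 9,110,888.80.
Route B — convert at spot, deposit ZAR: 16,000,000 × 0.5641 × 1.016683333 = ZAR 9,176,177.09.
The quoted forward undervalues TRY, so borrow TRY, convert to ZAR at spot, deposit the ZAR at 2.86%, and buy TRY forward at 0.5658 to cover the loan.
The gap between the two covered legs is ZAR 65,288.

ZAR 65,288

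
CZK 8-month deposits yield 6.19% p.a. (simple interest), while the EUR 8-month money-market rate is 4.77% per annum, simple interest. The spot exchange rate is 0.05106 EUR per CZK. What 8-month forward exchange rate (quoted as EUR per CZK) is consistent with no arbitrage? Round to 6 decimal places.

0.050596

T = 8/12 years.
Growth of 1 EUR over T: 1 + 0.0477×8/12 = 1.031800.
Growth of 1 CZK over T: 1 + 0.0619×8/12 = 1.0412667.
CIP: F = S · (grow EUR)/(grow CZK) = 0.05106 × 1.031800/1.0412667 = 0.05059579 EUR per CZK.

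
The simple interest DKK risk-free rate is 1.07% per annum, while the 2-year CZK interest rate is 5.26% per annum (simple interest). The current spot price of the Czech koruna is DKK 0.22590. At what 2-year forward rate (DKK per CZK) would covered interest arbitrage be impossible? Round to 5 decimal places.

0.20877

T = 2 years.
DKK accumulates by 1 + 0.0107×2 = 1.021400.
Growth of 1 CZK over T: 1 + 0.0526×2 = 1.105200.
CIP: F = S · (grow DKK)/(grow CZK) = 0.2259 × 1.021400/1.105200 = 0.2087715 DKK per CZK.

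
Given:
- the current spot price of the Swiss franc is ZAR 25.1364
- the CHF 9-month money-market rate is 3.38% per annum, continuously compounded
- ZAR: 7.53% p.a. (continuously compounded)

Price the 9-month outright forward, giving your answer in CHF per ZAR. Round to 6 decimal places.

0.038564

T = 9/12 years.
ZAR growth factor: e^(0.0753×9/12) = 1.0581002.
CHF accumulates by e^(0.0338×9/12) = 1.025674.
CIP: F = S · (grow ZAR)/(grow CHF) = 25.1364 × 1.0581002/1.025674 = 25.93108 ZAR per CHF.
Invert for CHF per ZAR: 1 / 25.93108 = 0.038564.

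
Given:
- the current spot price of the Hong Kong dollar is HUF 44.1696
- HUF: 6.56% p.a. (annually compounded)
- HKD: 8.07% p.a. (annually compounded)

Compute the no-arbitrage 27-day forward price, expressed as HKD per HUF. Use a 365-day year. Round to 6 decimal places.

0.022664

T = 27/365 years.
Growth of 1 HUF over T: (1 + 0.0656)^(27/365) = 1.0047111.
HKD accumulates by (1 + 0.0807)^(27/365) = 1.0057574.
CIP: F = S · (grow HUF)/(grow HKD) = 44.1696 × 1.0047111/1.0057574 = 44.12365 HUF per HKD.
Quoted the other way: 1/44.12365 = 0.022664 HKD per HUF.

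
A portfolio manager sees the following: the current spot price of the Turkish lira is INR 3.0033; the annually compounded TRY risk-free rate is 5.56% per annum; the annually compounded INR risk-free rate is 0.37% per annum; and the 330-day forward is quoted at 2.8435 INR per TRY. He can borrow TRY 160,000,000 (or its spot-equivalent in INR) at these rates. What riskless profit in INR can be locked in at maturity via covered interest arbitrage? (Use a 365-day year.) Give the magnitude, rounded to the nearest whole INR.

T = 330/365 years.
Invest the TRY and cover forward: 160,000,000 × 1.05013713476 × 2.8435 = INR 477,770,390.83.
Convert at spot and invest in INR: 160,000,000 × 3.0033 × 1.00334461285 = INR 482,135,180.12.
The quoted forward undervalues TRY, so borrow TRY, convert to INR at spot, deposit the INR at 0.37%, and buy TRY forward at 2.8435 to cover the loan.
Arbitrage profit = |477,770,390.83 − 482,135,180.12| = INR 4,364,789.

INR 4,364,789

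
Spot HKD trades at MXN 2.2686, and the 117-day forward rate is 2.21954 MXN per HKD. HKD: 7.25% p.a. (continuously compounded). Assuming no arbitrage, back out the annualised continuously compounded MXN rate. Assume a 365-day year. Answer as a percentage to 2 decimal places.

0.43%

T = 117/365 years.
F/S = 2.21954/2.2686 = 0.9783743 = (growth of MXN) / (growth of HKD).
The HKD side grows by e^(0.0725×117/365) = 1.0235119.
That pins the MXN growth at 1.0013777.
r = ln(1.0013777)/(117/365) = 0.004295 → 0.43%.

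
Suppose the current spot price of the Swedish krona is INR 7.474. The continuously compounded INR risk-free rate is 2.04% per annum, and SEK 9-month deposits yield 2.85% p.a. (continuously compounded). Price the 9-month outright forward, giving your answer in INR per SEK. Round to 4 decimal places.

T = 9/12 years.
INR growth factor: e^(0.0204×9/12) = 1.0154176.
SEK accumulates by e^(0.0285×9/12) = 1.0216051.
So F = 7.474 × 1.0154176 / 1.0216051 = 7.428733 (INR/SEK).

7.4287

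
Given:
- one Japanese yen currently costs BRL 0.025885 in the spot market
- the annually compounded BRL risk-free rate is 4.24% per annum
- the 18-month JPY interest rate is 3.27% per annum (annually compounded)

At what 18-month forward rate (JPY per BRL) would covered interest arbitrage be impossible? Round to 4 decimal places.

T = 18/12 years.
BRL accumulates by (1 + 0.0424)^(18/12) = 1.06426947.
Growth of 1 JPY over T: (1 + 0.0327)^(18/12) = 1.04944882.
Forward (BRL per JPY) = 0.025885 × 1.06426947 / 1.04944882 = 0.026250556.
Quoted the other way: 1/0.026250556 = 38.0944 JPY per BRL.

38.0944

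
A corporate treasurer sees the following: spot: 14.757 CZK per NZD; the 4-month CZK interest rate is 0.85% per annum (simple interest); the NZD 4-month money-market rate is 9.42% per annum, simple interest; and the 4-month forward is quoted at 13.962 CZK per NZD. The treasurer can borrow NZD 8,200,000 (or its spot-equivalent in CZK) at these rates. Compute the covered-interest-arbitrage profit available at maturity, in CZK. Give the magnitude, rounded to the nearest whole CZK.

CZK 3,266,919

T = 4/12 years.
Keep in NZD, deliver into the forward: 8,200,000·1.031400·13.962 = CZK 118,083,335.76.
Swap to CZK now, deposit: 8,200,000·14.757·1.00283333333 = CZK 121,350,254.30.
The quoted forward undervalues NZD, so borrow NZD, convert to CZK at spot, deposit the CZK at 0.85%, and buy NZD forward at 13.962 to cover the loan.
Profit = 121,350,254.30 − 118,083,335.76 = CZK 3,266,919.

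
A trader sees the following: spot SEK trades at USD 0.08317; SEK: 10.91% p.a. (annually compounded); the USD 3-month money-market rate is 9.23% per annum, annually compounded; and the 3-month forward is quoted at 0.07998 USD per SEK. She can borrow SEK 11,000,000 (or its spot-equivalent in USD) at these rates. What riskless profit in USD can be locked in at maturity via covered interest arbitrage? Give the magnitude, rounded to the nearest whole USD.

T = 3/12 years.
Route A — deposit SEK, sell forward: 11,000,000 × 1.0262252 × 0.07998 = USD 902,852.41.
Route B — convert at spot, deposit USD: 11,000,000 × 0.08317 × 1.02231677 = USD 935,286.94.
The quoted forward undervalues SEK, so borrow SEK, convert to USD at spot, deposit the USD at 9.23%, and buy SEK forward at 0.07998 to cover the loan.
The gap between the two covered legs is USD 32,435.

USD 32,435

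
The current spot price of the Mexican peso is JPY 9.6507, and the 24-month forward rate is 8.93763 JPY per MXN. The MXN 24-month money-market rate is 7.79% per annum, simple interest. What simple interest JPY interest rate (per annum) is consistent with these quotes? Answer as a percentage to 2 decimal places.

3.52%

T = 2 years.
By CIP, F/S equals the JPY-to-MXN growth ratio: 8.93763/9.6507 = 0.9261121.
MXN growth factor: 1 + 0.0779×2 = 1.155800.
So the JPY growth factor = 1.0704004.
r = (1.0704004 − 1)/2 = 0.035200 → 3.52%.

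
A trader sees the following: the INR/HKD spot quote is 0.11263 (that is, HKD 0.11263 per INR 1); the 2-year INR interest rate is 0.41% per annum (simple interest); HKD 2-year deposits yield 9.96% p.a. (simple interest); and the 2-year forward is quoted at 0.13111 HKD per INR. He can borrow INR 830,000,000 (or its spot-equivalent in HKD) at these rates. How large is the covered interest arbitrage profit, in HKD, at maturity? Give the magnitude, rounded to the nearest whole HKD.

HKD 2,391,059

T = 2 years.
Keep in INR, deliver into the forward: 830,000,000·1.008200·0.13111 = HKD 109,713,634.66.
Swap to HKD now, deposit: 830,000,000·0.11263·1.199200 = HKD 112,104,693.68.
The quoted forward undervalues INR, so borrow INR, convert to HKD at spot, deposit the HKD at 9.96%, and buy INR forward at 0.13111 to cover the loan.
The gap between the two covered legs is HKD 2,391,059.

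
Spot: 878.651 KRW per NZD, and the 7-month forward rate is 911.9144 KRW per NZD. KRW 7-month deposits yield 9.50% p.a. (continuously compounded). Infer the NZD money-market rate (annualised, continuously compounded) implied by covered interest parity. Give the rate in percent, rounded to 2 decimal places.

3.13%

T = 7/12 years.
By CIP, F/S equals the KRW-to-NZD growth ratio: 911.9144/878.651 = 1.0378574.
The KRW side grows by e^(0.0950×7/12) = 1.0569809.
That pins the NZD growth at 1.0184259.
r = ln(1.0184259)/(7/12) = 0.031300 → 3.13%.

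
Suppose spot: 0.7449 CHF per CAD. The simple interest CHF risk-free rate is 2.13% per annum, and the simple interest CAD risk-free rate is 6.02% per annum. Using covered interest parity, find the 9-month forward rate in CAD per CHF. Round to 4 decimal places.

T = 9/12 years.
CHF growth factor: 1 + 0.0213×9/12 = 1.015975.
CAD growth factor: 1 + 0.0602×9/12 = 1.045150.
CIP: F = S · (grow CHF)/(grow CAD) = 0.7449 × 1.015975/1.045150 = 0.7241064 CHF per CAD.
Invert for CAD per CHF: 1 / 0.7241064 = 1.3810.

1.3810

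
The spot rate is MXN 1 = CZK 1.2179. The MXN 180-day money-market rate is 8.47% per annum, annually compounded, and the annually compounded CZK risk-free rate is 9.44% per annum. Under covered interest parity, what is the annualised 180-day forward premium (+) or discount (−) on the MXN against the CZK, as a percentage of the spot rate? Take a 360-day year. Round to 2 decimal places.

T = 180/360 years.
CIP forward (CZK per MXN) = 1.2179 × 1.0461357/1.0414893 = 1.2233334.
(F − S)/S ÷ T = (1.2233334 − 1.2179)/1.2179/(180/360) = 0.008923 → 0.89%.

+0.89%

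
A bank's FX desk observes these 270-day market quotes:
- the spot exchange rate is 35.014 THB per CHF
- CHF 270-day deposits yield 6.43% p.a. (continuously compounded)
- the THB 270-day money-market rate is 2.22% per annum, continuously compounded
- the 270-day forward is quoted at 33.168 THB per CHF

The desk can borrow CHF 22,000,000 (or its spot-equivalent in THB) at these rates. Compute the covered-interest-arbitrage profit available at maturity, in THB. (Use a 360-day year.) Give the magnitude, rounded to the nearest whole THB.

T = 270/360 years.
Invest the CHF and cover forward: 22,000,000 × 1.04940674528 × 33.168 = THB 765,747,904.40.
Convert at spot and invest in THB: 22,000,000 × 35.014 × 1.01678938376 = THB 783,240,996.63.
The quoted forward undervalues CHF, so borrow CHF, convert to THB at spot, deposit the THB at 2.22%, and buy CHF forward at 33.168 to cover the loan.
The gap between the two covered legs is THB 17,493,092.

THB 17,493,092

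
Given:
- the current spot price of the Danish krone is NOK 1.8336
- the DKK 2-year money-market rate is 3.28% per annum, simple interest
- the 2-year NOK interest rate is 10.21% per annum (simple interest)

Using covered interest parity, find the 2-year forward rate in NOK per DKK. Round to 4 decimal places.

2.0721

T = 2 years.
Growth of 1 NOK over T: 1 + 0.1021×2 = 1.204200.
Growth of 1 DKK over T: 1 + 0.0328×2 = 1.065600.
CIP: F = S · (grow NOK)/(grow DKK) = 1.8336 × 1.204200/1.065600 = 2.072092 NOK per DKK.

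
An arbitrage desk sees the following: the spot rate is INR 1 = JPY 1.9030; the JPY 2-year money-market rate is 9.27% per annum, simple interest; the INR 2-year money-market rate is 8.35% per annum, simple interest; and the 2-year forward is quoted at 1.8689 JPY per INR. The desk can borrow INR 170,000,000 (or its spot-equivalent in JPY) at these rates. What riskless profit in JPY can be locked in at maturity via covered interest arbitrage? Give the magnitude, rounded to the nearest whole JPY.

T = 2 years.
Keep in INR, deliver into the forward: 170,000,000·1.167000·1.8689 = JPY 370,771,071.00.
Swap to JPY now, deposit: 170,000,000·1.9030·1.185400 = JPY 383,488,754.00.
The quoted forward undervalues INR, so borrow INR, convert to JPY at spot, deposit the JPY at 9.27%, and buy INR forward at 1.8689 to cover the loan.
The gap between the two covered legs is JPY 12,717,683.

JPY 12,717,683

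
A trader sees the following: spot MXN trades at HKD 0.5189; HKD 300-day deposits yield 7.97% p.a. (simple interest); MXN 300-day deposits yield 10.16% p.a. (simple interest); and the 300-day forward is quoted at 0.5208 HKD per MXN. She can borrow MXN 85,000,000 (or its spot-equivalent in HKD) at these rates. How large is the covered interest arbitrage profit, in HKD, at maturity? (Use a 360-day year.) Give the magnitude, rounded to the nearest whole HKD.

HKD 980,117

T = 300/360 years.
Invest the MXN and cover forward: 85,000,000 × 1.0846666667 × 0.5208 = HKD 48,016,024.00.
Convert at spot and invest in HKD: 85,000,000 × 0.5189 × 1.0664166667 = HKD 47,035,906.71.
The quoted forward overvalues MXN, so borrow HKD, buy MXN at spot, deposit the MXN at 10.16%, and sell the proceeds forward at 0.5208.
Profit = 48,016,024.00 − 47,035,906.71 = HKD 980,117.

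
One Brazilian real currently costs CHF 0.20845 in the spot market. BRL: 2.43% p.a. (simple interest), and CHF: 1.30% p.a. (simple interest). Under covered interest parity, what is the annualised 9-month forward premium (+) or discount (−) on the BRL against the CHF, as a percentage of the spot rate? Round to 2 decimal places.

T = 9/12 years.
CIP forward (CHF per BRL) = 0.20845 × 1.009750/1.018225 = 0.20671501.
(F − S)/S ÷ T = (0.20671501 − 0.20845)/0.20845/(9/12) = -0.011098 → -1.11%.

-1.11%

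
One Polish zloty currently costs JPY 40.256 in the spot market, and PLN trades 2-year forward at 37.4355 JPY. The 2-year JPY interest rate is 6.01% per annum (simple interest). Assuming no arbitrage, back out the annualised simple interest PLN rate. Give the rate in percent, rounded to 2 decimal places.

10.23%

T = 2 years.
CIP gives F = S · g_JPY/g_PLN, so g_JPY/g_PLN = 37.4355/40.256 = 0.9299359.
The JPY side grows by 1 + 0.0601×2 = 1.120200.
That pins the PLN growth at 1.2045992.
r = (1.2045992 − 1)/2 = 0.102300 → 10.23%.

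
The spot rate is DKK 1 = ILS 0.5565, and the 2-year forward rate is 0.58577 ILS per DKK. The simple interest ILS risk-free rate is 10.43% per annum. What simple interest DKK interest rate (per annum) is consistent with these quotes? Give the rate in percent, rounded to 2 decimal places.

7.41%

T = 2 years.
CIP gives F = S · g_ILS/g_DKK, so g_ILS/g_DKK = 0.58577/0.5565 = 1.0525966.
The ILS side grows by 1 + 0.1043×2 = 1.208600.
So the DKK growth factor = 1.1482082.
(1.1482082 − 1)/T = 0.074104, i.e. 7.41%.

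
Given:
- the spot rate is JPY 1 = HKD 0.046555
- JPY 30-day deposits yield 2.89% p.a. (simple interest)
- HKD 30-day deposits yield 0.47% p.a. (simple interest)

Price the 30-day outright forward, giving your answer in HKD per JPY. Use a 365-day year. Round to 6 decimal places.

0.046463

T = 30/365 years.
Growth of 1 HKD over T: 1 + 0.0047×30/365 = 1.0003863.
Growth of 1 JPY over T: 1 + 0.0289×30/365 = 1.0023753.
CIP: F = S · (grow HKD)/(grow JPY) = 0.046555 × 1.0003863/1.0023753 = 0.04646262 HKD per JPY.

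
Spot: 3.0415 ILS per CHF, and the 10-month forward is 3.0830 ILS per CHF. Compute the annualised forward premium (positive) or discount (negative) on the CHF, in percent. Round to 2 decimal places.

+1.64%

T = 10/12 years.
Period premium: (3.0830 − 3.0415)/3.0415 = 0.0136446.
Per annum: 0.0136446 / (10/12) = 0.016374 = 1.64%.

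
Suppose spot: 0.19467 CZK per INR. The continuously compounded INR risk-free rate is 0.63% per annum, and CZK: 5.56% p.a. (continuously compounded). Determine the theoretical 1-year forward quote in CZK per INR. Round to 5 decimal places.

0.20451

T = 1 year.
CZK accumulates by e^(0.0556×1) = 1.0571747.
INR growth factor: e^(0.0063×1) = 1.0063199.
CIP: F = S · (grow CZK)/(grow INR) = 0.19467 × 1.0571747/1.0063199 = 0.2045077 CZK per INR.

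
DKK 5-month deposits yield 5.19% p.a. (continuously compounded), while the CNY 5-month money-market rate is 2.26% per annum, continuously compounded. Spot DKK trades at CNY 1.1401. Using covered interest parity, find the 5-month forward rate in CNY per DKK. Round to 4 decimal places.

T = 5/12 years.
CNY growth factor: e^(0.0226×5/12) = 1.0094611.
DKK growth factor: e^(0.0519×5/12) = 1.0218605.
So F = 1.1401 × 1.0094611 / 1.0218605 = 1.126266 (CNY/DKK).

1.1263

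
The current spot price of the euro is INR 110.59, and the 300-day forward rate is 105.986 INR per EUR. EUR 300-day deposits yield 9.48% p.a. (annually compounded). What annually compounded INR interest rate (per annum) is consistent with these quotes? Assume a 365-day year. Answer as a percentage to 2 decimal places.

3.96%

T = 300/365 years.
By CIP, F/S equals the INR-to-EUR growth ratio: 105.986/110.59 = 0.9583687.
EUR growth factor: (1 + 0.0948)^(300/365) = 1.0772834.
That pins the INR growth at 1.0324347.
r = 1.0324347^(365/300) − 1 = 0.039600 → 3.96%.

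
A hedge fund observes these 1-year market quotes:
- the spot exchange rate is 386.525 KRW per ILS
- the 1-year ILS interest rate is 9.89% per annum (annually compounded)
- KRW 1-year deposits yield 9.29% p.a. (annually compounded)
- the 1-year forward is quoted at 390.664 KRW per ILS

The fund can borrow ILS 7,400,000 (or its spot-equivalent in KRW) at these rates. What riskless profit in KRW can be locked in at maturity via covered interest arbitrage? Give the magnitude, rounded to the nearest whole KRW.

KRW 50,819,479

T = 1 year.
Keep in ILS, deliver into the forward: 7,400,000·1.098900·390.664 = KRW 3,176,824,955.04.
Swap to KRW now, deposit: 7,400,000·386.525·1.092900 = KRW 3,126,005,476.50.
The quoted forward overvalues ILS, so borrow KRW, buy ILS at spot, deposit the ILS at 9.89%, and sell the proceeds forward at 390.664.
The gap between the two covered legs is KRW 50,819,479.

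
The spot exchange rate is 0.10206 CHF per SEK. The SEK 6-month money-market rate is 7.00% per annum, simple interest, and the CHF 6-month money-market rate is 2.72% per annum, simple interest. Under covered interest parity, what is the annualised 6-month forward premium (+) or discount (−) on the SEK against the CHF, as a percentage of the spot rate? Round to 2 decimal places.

T = 6/12 years.
F = S · g_CHF/g_SEK = 0.10206 × 1.013600/1.035000 = 0.09994977.
(F − S)/S ÷ T = (0.09994977 − 0.10206)/0.10206/(6/12) = -0.041353 → -4.14%.

-4.14%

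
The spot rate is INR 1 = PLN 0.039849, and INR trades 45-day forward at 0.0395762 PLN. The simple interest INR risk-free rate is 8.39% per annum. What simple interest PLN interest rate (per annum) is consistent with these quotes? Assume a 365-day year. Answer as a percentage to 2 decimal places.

T = 45/365 years.
CIP gives F = S · g_PLN/g_INR, so g_PLN/g_INR = 0.0395762/0.039849 = 0.9931542.
INR growth factor: 1 + 0.0839×45/365 = 1.0103438.
That pins the PLN growth at 1.0034272.
r = (1.0034272 − 1)/(45/365) = 0.027798 → 2.78%.

2.78%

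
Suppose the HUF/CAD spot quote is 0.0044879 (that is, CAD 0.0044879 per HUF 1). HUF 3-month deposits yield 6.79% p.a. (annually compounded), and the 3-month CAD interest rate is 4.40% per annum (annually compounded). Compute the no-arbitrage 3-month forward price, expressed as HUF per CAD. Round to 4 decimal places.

224.0858

T = 3/12 years.
CAD growth factor: (1 + 0.0440)^(3/12) = 1.010823022.
HUF growth factor: (1 + 0.0679)^(3/12) = 1.016559133.
Forward (CAD per HUF) = 0.0044879 × 1.010823022 / 1.016559133 = 0.00446257625.
Quoted the other way: 1/0.00446257625 = 224.0858 HUF per CAD.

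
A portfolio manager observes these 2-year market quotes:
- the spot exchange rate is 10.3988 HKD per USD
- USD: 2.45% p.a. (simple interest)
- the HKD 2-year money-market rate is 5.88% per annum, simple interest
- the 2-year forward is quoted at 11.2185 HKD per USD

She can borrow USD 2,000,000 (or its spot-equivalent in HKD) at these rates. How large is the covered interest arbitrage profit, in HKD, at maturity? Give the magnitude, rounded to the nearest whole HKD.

HKD 293,015

T = 2 years.
Keep in USD, deliver into the forward: 2,000,000·1.049000·11.2185 = HKD 23,536,413.00.
Swap to HKD now, deposit: 2,000,000·10.3988·1.117600 = HKD 23,243,397.76.
The quoted forward overvalues USD, so borrow HKD, buy USD at spot, deposit the USD at 2.45%, and sell the proceeds forward at 11.2185.
Profit = 23,536,413.00 − 23,243,397.76 = HKD 293,015.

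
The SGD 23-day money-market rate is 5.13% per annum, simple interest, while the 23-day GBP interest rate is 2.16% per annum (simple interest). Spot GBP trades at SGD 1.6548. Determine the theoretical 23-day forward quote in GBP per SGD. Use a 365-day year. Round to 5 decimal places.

T = 23/365 years.
Growth of 1 SGD over T: 1 + 0.0513×23/365 = 1.0032326.
GBP accumulates by 1 + 0.0216×23/365 = 1.0013611.
Forward (SGD per GBP) = 1.6548 × 1.0032326 / 1.0013611 = 1.657893.
Invert for GBP per SGD: 1 / 1.657893 = 0.60318.

0.60318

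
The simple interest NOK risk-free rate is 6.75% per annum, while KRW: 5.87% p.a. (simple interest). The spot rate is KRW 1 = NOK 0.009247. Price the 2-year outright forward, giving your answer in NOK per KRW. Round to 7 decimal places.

T = 2 years.
NOK accumulates by 1 + 0.0675×2 = 1.135000.
Growth of 1 KRW over T: 1 + 0.0587×2 = 1.117400.
CIP: F = S · (grow NOK)/(grow KRW) = 0.009247 × 1.135000/1.117400 = 0.009392648 NOK per KRW.

0.0093926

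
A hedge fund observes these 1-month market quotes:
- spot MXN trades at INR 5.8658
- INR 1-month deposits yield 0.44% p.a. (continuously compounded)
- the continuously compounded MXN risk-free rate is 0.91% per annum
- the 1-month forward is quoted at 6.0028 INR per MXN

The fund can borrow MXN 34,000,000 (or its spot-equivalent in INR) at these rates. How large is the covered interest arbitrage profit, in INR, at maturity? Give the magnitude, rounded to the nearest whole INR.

T = 1/12 years.
Invest the MXN and cover forward: 34,000,000 × 1.00075862094 × 6.0028 = INR 204,250,030.89.
Convert at spot and invest in INR: 34,000,000 × 5.8658 × 1.0003667339 = INR 199,510,340.38.
The quoted forward overvalues MXN, so borrow INR, buy MXN at spot, deposit the MXN at 0.91%, and sell the proceeds forward at 6.0028.
Arbitrage profit = |204,250,030.89 − 199,510,340.38| = INR 4,739,691.

INR 4,739,691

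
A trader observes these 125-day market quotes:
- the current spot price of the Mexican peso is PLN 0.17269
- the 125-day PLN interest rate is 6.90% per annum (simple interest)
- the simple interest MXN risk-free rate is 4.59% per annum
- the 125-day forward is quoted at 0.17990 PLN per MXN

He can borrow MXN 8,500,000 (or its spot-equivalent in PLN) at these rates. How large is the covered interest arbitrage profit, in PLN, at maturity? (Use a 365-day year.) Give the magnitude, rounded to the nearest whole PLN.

T = 125/365 years.
Invest the MXN and cover forward: 8,500,000 × 1.015719178 × 0.17990 = PLN 1,553,186.98.
Convert at spot and invest in PLN: 8,500,000 × 0.17269 × 1.023630137 = PLN 1,502,550.85.
The quoted forward overvalues MXN, so borrow PLN, buy MXN at spot, deposit the MXN at 4.59%, and sell the proceeds forward at 0.17990.
The gap between the two covered legs is PLN 50,636.

PLN 50,636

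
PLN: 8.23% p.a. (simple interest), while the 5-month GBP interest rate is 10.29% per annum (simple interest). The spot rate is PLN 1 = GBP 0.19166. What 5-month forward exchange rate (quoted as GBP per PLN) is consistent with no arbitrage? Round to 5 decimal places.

T = 5/12 years.
GBP growth factor: 1 + 0.1029×5/12 = 1.042875.
PLN growth factor: 1 + 0.0823×5/12 = 1.0342917.
Forward (GBP per PLN) = 0.19166 × 1.042875 / 1.0342917 = 0.1932505.

0.19325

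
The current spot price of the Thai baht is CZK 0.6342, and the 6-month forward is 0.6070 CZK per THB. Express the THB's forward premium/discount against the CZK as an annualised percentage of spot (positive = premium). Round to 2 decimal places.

-8.58%

T = 6/12 years.
THB trades forward at -4.28887% vs spot over the period.
Annualise by dividing by T: -0.0428887 / (6/12) = -0.085777 → -8.58%.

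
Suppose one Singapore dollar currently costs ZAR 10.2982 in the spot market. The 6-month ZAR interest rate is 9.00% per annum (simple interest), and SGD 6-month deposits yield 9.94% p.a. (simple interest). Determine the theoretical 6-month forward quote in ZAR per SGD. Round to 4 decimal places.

10.2521

T = 6/12 years.
ZAR growth factor: 1 + 0.0900×6/12 = 1.045000.
SGD accumulates by 1 + 0.0994×6/12 = 1.049700.
CIP: F = S · (grow ZAR)/(grow SGD) = 10.2982 × 1.045000/1.049700 = 10.252090 ZAR per SGD.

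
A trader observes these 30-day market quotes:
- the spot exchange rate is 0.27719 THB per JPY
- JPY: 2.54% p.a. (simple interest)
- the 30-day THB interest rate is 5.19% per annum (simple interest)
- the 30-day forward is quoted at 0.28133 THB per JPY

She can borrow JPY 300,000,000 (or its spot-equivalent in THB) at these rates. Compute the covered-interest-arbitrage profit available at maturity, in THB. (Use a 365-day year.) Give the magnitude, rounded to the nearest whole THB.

T = 30/365 years.
Route A — deposit JPY, sell forward: 300,000,000 × 1.0020876712 × 0.28133 = THB 84,575,197.36.
Route B — convert at spot, deposit THB: 300,000,000 × 0.27719 × 1.0042657534 = THB 83,511,727.26.
The quoted forward overvalues JPY, so borrow THB, buy JPY at spot, deposit the JPY at 2.54%, and sell the proceeds forward at 0.28133.
Profit = 84,575,197.36 − 83,511,727.26 = THB 1,063,470.

THB 1,063,470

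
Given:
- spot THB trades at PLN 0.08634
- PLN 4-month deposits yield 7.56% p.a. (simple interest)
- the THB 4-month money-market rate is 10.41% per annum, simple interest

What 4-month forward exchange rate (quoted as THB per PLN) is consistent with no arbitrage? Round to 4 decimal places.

11.6894

T = 4/12 years.
Growth of 1 PLN over T: 1 + 0.0756×4/12 = 1.025200.
THB accumulates by 1 + 0.1041×4/12 = 1.034700.
Forward (PLN per THB) = 0.08634 × 1.025200 / 1.034700 = 0.085547277.
Quoted the other way: 1/0.085547277 = 11.6894 THB per PLN.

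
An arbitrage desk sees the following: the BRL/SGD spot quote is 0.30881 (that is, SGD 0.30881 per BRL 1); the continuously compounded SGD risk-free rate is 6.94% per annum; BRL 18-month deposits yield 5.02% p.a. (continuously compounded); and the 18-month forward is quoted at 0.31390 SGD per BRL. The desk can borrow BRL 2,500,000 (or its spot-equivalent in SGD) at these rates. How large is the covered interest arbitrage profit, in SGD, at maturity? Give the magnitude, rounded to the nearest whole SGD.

SGD 10,602

T = 18/12 years.
Invest the BRL and cover forward: 2,500,000 × 1.07820756 × 0.31390 = SGD 846,123.38.
Convert at spot and invest in SGD: 2,500,000 × 0.30881 × 1.10971142 = SGD 856,724.96.
The quoted forward undervalues BRL, so borrow BRL, convert to SGD at spot, deposit the SGD at 6.94%, and buy BRL forward at 0.31390 to cover the loan.
The gap between the two covered legs is SGD 10,602.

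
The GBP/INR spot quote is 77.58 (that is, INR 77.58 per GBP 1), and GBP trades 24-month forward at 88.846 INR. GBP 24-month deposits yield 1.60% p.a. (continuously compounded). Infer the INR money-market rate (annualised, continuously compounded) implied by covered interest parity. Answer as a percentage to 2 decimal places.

T = 2 years.
F/S = 88.846/77.58 = 1.1452178 = (growth of INR) / (growth of GBP).
The GBP side grows by e^(0.0160×2) = 1.0325175.
That pins the INR growth at 1.1824574.
r = ln(1.1824574)/2 = 0.083797 → 8.38%.

8.38%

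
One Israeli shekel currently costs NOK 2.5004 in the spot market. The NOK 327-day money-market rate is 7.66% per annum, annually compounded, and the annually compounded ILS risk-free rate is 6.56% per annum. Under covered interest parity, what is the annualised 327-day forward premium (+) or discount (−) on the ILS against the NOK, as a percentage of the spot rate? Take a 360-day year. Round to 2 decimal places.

+1.03%

T = 327/360 years.
No-arbitrage forward: 2.5004 × 1.0693406 / 1.0594116 = 2.5238342 NOK/ILS.
Annualised premium = (F − S)/S × (1/T) = (2.5238342 − 2.5004)/2.5004 ÷ (327/360) = 1.03%.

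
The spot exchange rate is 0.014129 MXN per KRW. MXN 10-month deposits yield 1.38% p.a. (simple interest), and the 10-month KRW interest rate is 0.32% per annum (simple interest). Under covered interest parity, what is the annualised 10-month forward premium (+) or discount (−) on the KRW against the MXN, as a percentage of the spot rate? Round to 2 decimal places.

T = 10/12 years.
F = S · g_MXN/g_KRW = 0.014129 × 1.011500/1.0026667 = 0.014253474.
Annualised premium = (F − S)/S × (1/T) = (0.014253474 − 0.014129)/0.014129 ÷ (10/12) = 1.06%.

+1.06%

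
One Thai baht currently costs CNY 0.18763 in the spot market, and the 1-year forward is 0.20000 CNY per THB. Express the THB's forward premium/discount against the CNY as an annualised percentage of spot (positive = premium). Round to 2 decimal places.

T = 1 year.
THB trades forward at +6.59276% vs spot over the period.
Annualise by dividing by T: 0.0659276 / 1 = 0.065928 → 6.59%.

+6.59%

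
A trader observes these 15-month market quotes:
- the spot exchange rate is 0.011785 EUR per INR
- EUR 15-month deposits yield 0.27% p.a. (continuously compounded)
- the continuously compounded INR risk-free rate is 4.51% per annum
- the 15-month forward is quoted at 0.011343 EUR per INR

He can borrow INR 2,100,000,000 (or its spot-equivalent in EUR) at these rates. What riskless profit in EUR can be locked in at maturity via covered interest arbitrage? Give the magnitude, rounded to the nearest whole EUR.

T = 15/12 years.
Route A — deposit INR, sell forward: 2,100,000,000 × 1.0579943572 × 0.011343 = EUR 25,201,742.99.
Route B — convert at spot, deposit EUR: 2,100,000,000 × 0.011785 × 1.0033807017 = EUR 24,832,167.30.
The quoted forward overvalues INR, so borrow EUR, buy INR at spot, deposit the INR at 4.51%, and sell the proceeds forward at 0.011343.
Profit = 25,201,742.99 − 24,832,167.30 = EUR 369,576.

EUR 369,576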